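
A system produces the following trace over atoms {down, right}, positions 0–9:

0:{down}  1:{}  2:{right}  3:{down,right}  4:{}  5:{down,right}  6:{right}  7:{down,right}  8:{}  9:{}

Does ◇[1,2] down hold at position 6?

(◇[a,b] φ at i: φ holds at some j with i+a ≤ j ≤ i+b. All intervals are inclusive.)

Yes

Check down at each j in [7,8]:
  j=7: true
  j=8: false
Found at j=7 → formula holds.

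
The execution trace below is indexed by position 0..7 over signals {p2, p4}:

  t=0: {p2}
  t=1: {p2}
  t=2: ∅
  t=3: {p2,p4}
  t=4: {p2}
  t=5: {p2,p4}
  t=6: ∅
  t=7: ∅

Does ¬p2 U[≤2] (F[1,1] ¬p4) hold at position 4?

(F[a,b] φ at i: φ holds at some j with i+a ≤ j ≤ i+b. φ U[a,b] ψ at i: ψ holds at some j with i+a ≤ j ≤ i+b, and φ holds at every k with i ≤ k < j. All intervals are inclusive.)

Need some j in [4,6] with F[1,1] ¬p4, and ¬p2 at every k in [4,j-1].
  j=4: F[1,1] ¬p4 — fails (none in [5,5]).
  j=5: F[1,1] ¬p4 holds, but ¬p2 fails at k=4 → not this j.
  j=6: F[1,1] ¬p4 holds, but ¬p2 fails at k=4 → not this j.
No j in the window works → until fails.

No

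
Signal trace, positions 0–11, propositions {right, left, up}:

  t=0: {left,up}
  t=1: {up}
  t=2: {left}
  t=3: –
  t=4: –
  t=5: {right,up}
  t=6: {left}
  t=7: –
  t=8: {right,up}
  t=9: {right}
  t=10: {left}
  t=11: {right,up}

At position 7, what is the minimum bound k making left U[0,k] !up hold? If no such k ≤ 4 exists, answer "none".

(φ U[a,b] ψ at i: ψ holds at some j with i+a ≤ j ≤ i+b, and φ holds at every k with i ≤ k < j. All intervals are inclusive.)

Need earliest j ≥ 7 with !up, and left at every k in [7,j-1].
  j=7: rhs holds (empty prefix). k = 0.

0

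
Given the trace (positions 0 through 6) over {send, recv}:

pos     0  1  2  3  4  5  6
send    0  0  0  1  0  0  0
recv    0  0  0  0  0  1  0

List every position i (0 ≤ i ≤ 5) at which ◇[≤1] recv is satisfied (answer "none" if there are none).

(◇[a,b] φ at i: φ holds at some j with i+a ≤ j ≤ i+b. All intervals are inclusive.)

4, 5

Evaluate at each i in [0,5]:
  i=0: ✗ (none in [0,1])
  i=1: ✗ (none in [1,2])
  i=2: ✗ (none in [2,3])
  i=3: ✗ (none in [3,4])
  i=4: ✓ (witness j=5)
  i=5: ✓ (witness j=5)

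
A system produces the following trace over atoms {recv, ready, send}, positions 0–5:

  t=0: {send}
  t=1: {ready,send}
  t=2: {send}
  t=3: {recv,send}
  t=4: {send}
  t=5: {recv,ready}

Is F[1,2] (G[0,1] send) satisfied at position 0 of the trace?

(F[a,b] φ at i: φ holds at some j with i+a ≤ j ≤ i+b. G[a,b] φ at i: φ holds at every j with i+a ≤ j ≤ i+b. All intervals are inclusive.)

Check G[0,1] send at each j in [1,2]:
  j=1: holds on [1,2]
  j=2: holds on [2,3]
Found at j=1 → formula holds.

Yes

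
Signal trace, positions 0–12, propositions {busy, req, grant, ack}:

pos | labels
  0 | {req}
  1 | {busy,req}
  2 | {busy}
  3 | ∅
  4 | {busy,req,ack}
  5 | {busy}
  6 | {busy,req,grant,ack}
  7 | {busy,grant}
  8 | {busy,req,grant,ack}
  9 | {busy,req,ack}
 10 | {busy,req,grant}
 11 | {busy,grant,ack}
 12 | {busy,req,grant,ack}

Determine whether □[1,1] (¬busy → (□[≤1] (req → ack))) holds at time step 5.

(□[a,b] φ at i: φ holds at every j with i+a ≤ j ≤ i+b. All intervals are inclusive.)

Check (¬busy → (□[≤1] (req → ack))) at every j in [6,6]:
  j=6: antecedent false → ✓
All positions satisfy it → formula holds.

Yes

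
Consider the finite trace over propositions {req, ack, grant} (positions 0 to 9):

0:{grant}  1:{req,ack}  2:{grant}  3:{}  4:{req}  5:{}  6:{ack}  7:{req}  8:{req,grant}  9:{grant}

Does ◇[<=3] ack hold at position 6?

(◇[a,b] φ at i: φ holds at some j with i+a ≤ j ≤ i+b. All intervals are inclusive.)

Check ack at each j in [6,9]:
  j=6: true
  j=7: false
  j=8: false
  j=9: false
Found at j=6 → formula holds.

Yes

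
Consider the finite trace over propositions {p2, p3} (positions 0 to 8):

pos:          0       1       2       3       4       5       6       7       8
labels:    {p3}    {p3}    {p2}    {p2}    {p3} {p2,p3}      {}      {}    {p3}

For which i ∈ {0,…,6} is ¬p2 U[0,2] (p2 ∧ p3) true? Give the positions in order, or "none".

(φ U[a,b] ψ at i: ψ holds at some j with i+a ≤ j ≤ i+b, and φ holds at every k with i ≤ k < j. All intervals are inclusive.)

Evaluate at each i in [0,6]:
  i=0: ✗ (no rhs in [0,2])
  i=1: ✗ (no rhs in [1,3])
  i=2: ✗ (no rhs in [2,4])
  i=3: ✗ (lhs fails at k=3 before rhs at j=5)
  i=4: ✓ (rhs at j=5; lhs holds on [4,4])
  i=5: ✓ (rhs at j=5)
  i=6: ✗ (no rhs in [6,8])

4, 5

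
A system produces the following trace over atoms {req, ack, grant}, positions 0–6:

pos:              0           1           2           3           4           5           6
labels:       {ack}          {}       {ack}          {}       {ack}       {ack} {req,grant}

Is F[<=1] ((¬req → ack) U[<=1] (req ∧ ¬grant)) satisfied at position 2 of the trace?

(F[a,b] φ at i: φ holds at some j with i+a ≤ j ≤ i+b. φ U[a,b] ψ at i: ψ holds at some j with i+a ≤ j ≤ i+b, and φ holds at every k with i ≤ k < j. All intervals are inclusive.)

Check ((¬req → ack) U[<=1] (req ∧ ¬grant)) at each j in [2,3]:
  j=2: fails
  j=3: fails
No position in the window satisfies it → formula fails.

No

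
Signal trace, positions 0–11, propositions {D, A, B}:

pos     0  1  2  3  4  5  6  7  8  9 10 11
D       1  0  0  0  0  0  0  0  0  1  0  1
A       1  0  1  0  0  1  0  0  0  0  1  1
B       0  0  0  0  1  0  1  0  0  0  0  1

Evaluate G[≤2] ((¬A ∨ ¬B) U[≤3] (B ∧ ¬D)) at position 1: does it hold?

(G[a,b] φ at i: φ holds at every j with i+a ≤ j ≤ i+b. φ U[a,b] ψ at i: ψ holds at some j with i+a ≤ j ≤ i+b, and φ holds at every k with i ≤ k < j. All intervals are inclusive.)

Holds

Check ((¬A ∨ ¬B) U[≤3] (B ∧ ¬D)) at every j in [1,3]:
  j=1: holds
  j=2: holds
  j=3: holds
All positions satisfy it → formula holds.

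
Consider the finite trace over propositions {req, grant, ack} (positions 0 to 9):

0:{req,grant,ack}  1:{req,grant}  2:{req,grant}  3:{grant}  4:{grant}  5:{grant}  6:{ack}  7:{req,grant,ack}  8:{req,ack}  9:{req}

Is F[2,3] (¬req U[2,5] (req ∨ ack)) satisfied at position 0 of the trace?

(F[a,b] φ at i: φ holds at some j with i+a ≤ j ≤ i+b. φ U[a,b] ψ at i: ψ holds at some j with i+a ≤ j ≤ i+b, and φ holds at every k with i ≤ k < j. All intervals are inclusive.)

Check (¬req U[2,5] (req ∨ ack)) at each j in [2,3]:
  j=2: fails
  j=3: holds
Found at j=3 → formula holds.

True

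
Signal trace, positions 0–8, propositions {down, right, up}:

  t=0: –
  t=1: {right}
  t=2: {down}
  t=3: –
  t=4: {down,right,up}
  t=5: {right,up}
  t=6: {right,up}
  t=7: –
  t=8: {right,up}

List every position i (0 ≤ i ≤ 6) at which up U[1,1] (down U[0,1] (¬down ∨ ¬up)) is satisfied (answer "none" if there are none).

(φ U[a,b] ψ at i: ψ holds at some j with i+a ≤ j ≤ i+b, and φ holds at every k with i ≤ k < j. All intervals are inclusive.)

Evaluate at each i in [0,6]:
  i=0: ✗ (lhs fails at k=0 before rhs at j=1)
  i=1: ✗ (lhs fails at k=1 before rhs at j=2)
  i=2: ✗ (lhs fails at k=2 before rhs at j=3)
  i=3: ✗ (lhs fails at k=3 before rhs at j=4)
  i=4: ✓ (rhs at j=5; lhs holds on [4,4])
  i=5: ✓ (rhs at j=6; lhs holds on [5,5])
  i=6: ✓ (rhs at j=7; lhs holds on [6,6])

4, 5, 6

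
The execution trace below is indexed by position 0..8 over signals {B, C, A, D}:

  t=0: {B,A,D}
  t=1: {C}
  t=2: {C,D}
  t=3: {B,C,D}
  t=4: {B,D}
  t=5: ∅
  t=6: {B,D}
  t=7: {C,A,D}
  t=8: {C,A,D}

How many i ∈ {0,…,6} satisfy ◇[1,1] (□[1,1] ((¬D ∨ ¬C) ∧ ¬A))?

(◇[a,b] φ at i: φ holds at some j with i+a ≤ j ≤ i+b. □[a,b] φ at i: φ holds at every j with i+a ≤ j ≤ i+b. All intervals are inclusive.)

3

Evaluate at each i in [0,6]:
  i=0: ✗ (none in [1,1])
  i=1: ✗ (none in [2,2])
  i=2: ✓ (witness j=3)
  i=3: ✓ (witness j=4)
  i=4: ✓ (witness j=5)
  i=5: ✗ (none in [6,6])
  i=6: ✗ (none in [7,7])
Positions where it holds: {2, 3, 4} → 3.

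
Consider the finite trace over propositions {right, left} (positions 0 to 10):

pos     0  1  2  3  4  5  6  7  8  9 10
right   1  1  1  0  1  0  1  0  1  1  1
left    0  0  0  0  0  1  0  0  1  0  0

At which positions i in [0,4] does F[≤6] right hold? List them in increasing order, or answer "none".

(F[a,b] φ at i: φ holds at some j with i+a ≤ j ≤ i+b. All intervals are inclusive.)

0, 1, 2, 3, 4

Evaluate at each i in [0,4]:
  i=0: ✓ (witness j=0)
  i=1: ✓ (witness j=1)
  i=2: ✓ (witness j=2)
  i=3: ✓ (witness j=4)
  i=4: ✓ (witness j=4)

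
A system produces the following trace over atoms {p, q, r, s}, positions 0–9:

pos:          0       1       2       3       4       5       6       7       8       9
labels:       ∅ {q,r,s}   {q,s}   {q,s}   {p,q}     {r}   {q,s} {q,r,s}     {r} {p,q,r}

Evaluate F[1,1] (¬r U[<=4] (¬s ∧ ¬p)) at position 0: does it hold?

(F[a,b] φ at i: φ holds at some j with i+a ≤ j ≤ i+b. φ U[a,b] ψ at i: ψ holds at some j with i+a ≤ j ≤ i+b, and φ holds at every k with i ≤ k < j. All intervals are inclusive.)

Check (¬r U[<=4] (¬s ∧ ¬p)) at each j in [1,1]:
  j=1: fails
No position in the window satisfies it → formula fails.

Does not hold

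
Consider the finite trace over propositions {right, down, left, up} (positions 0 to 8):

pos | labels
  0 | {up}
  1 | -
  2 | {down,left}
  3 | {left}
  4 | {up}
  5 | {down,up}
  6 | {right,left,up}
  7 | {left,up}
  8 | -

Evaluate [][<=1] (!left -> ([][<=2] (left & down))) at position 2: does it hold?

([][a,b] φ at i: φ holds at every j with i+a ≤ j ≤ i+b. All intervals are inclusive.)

True

Check (!left -> ([][<=2] (left & down))) at every j in [2,3]:
  j=2: antecedent false → ✓
  j=3: antecedent false → ✓
All positions satisfy it → formula holds.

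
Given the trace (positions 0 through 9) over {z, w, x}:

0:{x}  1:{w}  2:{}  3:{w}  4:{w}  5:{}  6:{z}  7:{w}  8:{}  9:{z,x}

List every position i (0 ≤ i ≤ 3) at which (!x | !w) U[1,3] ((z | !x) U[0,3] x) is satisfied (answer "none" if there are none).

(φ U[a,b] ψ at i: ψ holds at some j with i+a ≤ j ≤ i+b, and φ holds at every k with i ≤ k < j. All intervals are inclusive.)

Evaluate at each i in [0,3]:
  i=0: ✗ (no rhs in [1,3])
  i=1: ✗ (no rhs in [2,4])
  i=2: ✗ (no rhs in [3,5])
  i=3: ✓ (rhs at j=6; lhs holds on [3,5])

3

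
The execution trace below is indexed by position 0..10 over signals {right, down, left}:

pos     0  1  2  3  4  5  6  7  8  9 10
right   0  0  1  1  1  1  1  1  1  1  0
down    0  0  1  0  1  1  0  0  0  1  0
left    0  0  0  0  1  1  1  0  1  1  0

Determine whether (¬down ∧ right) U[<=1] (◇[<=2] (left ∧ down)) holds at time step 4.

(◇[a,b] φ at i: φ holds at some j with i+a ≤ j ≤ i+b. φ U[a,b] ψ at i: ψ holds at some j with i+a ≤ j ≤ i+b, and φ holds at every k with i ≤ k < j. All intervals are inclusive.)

Need some j in [4,5] with ◇[<=2] (left ∧ down), and (¬down ∧ right) at every k in [4,j-1].
  j=4: ◇[<=2] (left ∧ down) holds; no prefix to check → satisfied.

Holds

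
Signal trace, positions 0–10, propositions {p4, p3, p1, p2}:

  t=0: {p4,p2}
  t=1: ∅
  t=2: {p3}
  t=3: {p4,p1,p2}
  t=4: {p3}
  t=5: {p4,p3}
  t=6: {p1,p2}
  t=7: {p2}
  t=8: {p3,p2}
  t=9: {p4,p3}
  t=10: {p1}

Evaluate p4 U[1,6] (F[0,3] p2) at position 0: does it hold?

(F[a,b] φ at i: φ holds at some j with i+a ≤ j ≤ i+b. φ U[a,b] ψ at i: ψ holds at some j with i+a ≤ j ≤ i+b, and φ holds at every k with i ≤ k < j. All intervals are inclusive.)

Need some j in [1,6] with F[0,3] p2, and p4 at every k in [0,j-1].
  j=1: F[0,3] p2 holds; p4 holds at every k in [0,0] → satisfied.

Yes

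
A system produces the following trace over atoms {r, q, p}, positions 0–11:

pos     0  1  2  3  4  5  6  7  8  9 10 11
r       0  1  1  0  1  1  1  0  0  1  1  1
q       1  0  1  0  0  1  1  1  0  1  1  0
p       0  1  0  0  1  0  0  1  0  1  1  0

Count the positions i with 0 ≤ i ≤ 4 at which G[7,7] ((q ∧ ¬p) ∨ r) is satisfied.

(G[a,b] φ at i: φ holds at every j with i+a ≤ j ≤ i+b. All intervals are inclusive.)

3

Evaluate at each i in [0,4]:
  i=0: ✗ (fails at j=7)
  i=1: ✗ (fails at j=8)
  i=2: ✓ (all of [9,9])
  i=3: ✓ (all of [10,10])
  i=4: ✓ (all of [11,11])
Positions where it holds: {2, 3, 4} → 3.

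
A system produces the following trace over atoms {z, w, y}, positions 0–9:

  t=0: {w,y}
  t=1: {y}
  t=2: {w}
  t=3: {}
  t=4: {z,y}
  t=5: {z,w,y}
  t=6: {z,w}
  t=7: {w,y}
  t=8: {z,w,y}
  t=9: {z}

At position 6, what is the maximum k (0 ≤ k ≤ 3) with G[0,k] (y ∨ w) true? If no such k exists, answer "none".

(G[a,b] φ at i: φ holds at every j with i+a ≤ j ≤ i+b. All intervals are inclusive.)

(y ∨ w) must hold from j=6 onward; find where it first fails.
  j=6: holds
  j=7: holds
  j=8: holds
  j=9: fails
Holds on [6,8], so largest k = 2.

2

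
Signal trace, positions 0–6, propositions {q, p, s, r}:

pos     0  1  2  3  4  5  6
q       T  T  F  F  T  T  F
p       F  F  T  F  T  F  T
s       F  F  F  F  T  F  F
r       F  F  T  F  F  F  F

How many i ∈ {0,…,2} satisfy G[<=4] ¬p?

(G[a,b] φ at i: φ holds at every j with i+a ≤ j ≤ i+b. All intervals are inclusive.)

Evaluate at each i in [0,2]:
  i=0: ✗ (fails at j=2)
  i=1: ✗ (fails at j=2)
  i=2: ✗ (fails at j=2)
Positions where it holds: {} → 0.

0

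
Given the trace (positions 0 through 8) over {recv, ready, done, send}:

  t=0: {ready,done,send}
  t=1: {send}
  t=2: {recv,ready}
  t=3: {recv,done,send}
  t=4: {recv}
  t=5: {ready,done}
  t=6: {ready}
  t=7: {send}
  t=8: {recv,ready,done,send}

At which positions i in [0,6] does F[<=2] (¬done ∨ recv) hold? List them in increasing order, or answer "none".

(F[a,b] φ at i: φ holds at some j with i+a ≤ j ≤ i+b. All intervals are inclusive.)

0, 1, 2, 3, 4, 5, 6

Evaluate at each i in [0,6]:
  i=0: ✓ (witness j=1)
  i=1: ✓ (witness j=1)
  i=2: ✓ (witness j=2)
  i=3: ✓ (witness j=3)
  i=4: ✓ (witness j=4)
  i=5: ✓ (witness j=6)
  i=6: ✓ (witness j=6)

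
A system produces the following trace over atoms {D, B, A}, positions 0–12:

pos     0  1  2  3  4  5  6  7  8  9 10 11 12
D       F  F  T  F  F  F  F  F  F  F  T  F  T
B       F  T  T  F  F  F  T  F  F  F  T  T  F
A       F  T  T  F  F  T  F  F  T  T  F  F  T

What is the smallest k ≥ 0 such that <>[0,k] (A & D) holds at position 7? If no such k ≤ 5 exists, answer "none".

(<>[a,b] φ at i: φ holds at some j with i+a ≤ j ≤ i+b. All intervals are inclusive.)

Scan j = 7,8,… for (A & D):
  j=7: fails
  j=8: fails
  j=9: fails
  j=10: fails
  j=11: fails
  j=12: holds
First hit at j=12, so smallest k = 12-7 = 5.

5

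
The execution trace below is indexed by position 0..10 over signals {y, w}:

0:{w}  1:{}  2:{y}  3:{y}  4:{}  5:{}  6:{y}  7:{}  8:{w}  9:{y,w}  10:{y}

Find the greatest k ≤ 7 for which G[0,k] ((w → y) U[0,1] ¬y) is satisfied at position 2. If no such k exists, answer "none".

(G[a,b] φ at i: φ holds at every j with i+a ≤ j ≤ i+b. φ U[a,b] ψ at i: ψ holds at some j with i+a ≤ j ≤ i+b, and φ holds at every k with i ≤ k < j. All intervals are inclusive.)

((w → y) U[0,1] ¬y) must hold from j=2 onward; find where it first fails.
  j=2: fails → no k works.

none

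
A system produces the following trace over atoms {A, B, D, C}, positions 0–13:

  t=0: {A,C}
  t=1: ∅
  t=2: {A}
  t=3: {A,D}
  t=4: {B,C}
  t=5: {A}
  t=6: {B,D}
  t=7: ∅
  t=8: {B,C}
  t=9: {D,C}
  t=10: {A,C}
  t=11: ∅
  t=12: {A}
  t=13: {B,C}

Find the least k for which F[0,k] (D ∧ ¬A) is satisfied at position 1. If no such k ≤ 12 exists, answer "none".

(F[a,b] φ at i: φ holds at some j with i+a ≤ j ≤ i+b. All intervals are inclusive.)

Scan j = 1,2,… for (D ∧ ¬A):
  j=1: fails
  j=2: fails
  j=3: fails
  j=4: fails
  j=5: fails
  j=6: holds
First hit at j=6, so smallest k = 6-1 = 5.

5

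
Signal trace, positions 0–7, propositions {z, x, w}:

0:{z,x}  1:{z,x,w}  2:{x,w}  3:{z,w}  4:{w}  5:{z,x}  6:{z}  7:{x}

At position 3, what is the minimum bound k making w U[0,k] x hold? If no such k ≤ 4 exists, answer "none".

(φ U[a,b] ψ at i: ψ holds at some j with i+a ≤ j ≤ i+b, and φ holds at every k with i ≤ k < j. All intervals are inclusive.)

Need earliest j ≥ 3 with x, and w at every k in [3,j-1].
  j=3: rhs fails.
  j=4: rhs fails.
  j=5: rhs holds; lhs holds on [3,4]. k = 2.

2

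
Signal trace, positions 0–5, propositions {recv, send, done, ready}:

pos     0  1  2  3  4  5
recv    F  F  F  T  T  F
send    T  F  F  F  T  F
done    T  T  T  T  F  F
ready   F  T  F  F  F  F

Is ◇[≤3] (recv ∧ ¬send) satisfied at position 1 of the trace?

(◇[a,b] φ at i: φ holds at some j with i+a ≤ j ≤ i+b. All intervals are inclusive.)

True

Check (recv ∧ ¬send) at each j in [1,4]:
  j=1: false
  j=2: false
  j=3: true
  j=4: false
Found at j=3 → formula holds.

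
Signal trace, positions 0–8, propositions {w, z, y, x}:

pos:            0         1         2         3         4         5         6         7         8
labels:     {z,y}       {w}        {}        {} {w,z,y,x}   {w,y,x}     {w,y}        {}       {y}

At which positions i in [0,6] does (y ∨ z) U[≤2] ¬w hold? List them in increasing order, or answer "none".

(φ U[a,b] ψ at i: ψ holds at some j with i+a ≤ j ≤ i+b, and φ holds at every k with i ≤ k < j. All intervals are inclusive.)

0, 2, 3, 5, 6

Evaluate at each i in [0,6]:
  i=0: ✓ (rhs at j=0)
  i=1: ✗ (lhs fails at k=1 before rhs at j=2)
  i=2: ✓ (rhs at j=2)
  i=3: ✓ (rhs at j=3)
  i=4: ✗ (no rhs in [4,6])
  i=5: ✓ (rhs at j=7; lhs holds on [5,6])
  i=6: ✓ (rhs at j=7; lhs holds on [6,6])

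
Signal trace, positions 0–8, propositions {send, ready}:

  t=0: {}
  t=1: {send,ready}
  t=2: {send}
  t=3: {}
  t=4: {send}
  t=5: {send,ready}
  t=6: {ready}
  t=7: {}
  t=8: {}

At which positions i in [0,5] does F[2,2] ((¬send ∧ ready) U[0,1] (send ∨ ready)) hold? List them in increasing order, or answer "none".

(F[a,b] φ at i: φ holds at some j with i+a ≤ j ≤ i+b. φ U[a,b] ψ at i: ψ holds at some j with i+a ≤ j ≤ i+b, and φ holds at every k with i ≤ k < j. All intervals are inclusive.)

Evaluate at each i in [0,5]:
  i=0: ✓ (witness j=2)
  i=1: ✗ (none in [3,3])
  i=2: ✓ (witness j=4)
  i=3: ✓ (witness j=5)
  i=4: ✓ (witness j=6)
  i=5: ✗ (none in [7,7])

0, 2, 3, 4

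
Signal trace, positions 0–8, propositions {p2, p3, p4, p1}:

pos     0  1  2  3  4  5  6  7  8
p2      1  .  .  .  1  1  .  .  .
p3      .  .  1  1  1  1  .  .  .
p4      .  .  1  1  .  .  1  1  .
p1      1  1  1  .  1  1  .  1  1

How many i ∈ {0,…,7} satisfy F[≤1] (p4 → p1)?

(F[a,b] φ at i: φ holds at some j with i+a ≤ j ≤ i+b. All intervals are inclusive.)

8

Evaluate at each i in [0,7]:
  i=0: ✓ (witness j=0)
  i=1: ✓ (witness j=1)
  i=2: ✓ (witness j=2)
  i=3: ✓ (witness j=4)
  i=4: ✓ (witness j=4)
  i=5: ✓ (witness j=5)
  i=6: ✓ (witness j=7)
  i=7: ✓ (witness j=7)
Positions where it holds: {0, 1, 2, 3, 4, 5, 6, 7} → 8.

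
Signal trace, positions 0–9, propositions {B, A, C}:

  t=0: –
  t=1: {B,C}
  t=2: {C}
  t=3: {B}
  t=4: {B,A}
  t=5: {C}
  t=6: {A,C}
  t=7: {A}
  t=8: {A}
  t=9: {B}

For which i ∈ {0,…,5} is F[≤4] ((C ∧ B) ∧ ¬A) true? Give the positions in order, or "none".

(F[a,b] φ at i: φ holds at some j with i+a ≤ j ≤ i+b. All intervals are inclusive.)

0, 1

Evaluate at each i in [0,5]:
  i=0: ✓ (witness j=1)
  i=1: ✓ (witness j=1)
  i=2: ✗ (none in [2,6])
  i=3: ✗ (none in [3,7])
  i=4: ✗ (none in [4,8])
  i=5: ✗ (none in [5,9])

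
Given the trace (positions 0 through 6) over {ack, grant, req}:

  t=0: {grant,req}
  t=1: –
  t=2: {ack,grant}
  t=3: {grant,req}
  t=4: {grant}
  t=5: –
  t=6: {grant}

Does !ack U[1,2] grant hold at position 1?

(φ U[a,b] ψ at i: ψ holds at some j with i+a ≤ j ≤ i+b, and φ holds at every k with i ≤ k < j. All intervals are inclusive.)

Need some j in [2,3] with grant, and !ack at every k in [1,j-1].
  j=2: grant holds; !ack holds at every k in [1,1] → satisfied.

Holds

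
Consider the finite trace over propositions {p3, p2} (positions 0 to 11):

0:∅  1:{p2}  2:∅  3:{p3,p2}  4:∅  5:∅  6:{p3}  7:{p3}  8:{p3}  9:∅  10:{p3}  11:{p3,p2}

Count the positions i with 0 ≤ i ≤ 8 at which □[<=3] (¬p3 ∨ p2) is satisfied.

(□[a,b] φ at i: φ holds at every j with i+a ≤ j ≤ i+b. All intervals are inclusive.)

3

Evaluate at each i in [0,8]:
  i=0: ✓ (all of [0,3])
  i=1: ✓ (all of [1,4])
  i=2: ✓ (all of [2,5])
  i=3: ✗ (fails at j=6)
  i=4: ✗ (fails at j=6)
  i=5: ✗ (fails at j=6)
  i=6: ✗ (fails at j=6)
  i=7: ✗ (fails at j=7)
  i=8: ✗ (fails at j=8)
Positions where it holds: {0, 1, 2} → 3.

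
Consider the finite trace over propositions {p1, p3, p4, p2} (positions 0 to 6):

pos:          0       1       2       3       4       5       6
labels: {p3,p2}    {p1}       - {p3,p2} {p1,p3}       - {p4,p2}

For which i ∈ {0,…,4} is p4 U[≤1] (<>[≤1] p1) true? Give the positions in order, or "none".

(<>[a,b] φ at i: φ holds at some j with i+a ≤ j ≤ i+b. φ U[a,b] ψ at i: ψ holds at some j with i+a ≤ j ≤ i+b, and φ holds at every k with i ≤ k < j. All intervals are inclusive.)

0, 1, 3, 4

Evaluate at each i in [0,4]:
  i=0: ✓ (rhs at j=0)
  i=1: ✓ (rhs at j=1)
  i=2: ✗ (lhs fails at k=2 before rhs at j=3)
  i=3: ✓ (rhs at j=3)
  i=4: ✓ (rhs at j=4)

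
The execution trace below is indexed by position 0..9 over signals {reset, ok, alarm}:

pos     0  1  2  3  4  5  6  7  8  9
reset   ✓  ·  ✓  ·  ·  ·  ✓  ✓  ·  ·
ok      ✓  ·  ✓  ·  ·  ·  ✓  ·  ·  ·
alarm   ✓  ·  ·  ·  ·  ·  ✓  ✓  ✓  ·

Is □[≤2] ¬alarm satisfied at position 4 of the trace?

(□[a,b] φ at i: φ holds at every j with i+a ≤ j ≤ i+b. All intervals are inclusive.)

Check ¬alarm at every j in [4,6]:
  j=4: true
  j=5: true
  j=6: false
Fails at j=6 → formula fails.

Does not hold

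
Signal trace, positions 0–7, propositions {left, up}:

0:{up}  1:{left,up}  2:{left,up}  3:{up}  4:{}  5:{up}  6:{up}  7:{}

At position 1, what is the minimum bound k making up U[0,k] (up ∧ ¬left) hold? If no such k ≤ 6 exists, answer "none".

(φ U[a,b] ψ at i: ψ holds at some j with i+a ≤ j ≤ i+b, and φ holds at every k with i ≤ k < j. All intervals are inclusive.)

Need earliest j ≥ 1 with (up ∧ ¬left), and up at every k in [1,j-1].
  j=1: rhs fails.
  j=2: rhs fails.
  j=3: rhs holds; lhs holds on [1,2]. k = 2.

2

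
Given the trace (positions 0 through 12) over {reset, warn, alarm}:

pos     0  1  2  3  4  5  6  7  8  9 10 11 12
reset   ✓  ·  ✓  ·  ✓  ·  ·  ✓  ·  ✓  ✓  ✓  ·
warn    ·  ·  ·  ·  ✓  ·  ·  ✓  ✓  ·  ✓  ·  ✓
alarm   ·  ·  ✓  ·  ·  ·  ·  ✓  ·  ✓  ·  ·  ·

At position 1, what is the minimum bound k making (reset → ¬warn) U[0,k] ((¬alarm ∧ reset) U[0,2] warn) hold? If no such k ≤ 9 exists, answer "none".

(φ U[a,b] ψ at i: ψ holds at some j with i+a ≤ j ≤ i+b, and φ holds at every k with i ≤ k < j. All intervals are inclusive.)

3

Need earliest j ≥ 1 with ((¬alarm ∧ reset) U[0,2] warn), and (reset → ¬warn) at every k in [1,j-1].
  j=1: rhs fails.
  j=2: rhs fails.
  j=3: rhs fails.
  j=4: rhs holds; lhs holds on [1,3]. k = 3.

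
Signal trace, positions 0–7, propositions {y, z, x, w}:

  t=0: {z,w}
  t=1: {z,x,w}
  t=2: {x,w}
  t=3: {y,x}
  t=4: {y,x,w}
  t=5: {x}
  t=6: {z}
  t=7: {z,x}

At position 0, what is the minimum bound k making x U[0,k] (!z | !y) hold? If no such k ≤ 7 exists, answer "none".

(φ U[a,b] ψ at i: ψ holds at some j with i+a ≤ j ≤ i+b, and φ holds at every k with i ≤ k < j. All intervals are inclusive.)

0

Need earliest j ≥ 0 with (!z | !y), and x at every k in [0,j-1].
  j=0: rhs holds (empty prefix). k = 0.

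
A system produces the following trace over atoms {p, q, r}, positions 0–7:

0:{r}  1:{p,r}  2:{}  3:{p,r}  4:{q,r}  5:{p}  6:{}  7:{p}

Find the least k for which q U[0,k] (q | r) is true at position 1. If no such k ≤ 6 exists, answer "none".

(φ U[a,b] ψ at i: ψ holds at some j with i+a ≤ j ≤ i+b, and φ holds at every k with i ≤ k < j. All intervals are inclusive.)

0

Need earliest j ≥ 1 with (q | r), and q at every k in [1,j-1].
  j=1: rhs holds (empty prefix). k = 0.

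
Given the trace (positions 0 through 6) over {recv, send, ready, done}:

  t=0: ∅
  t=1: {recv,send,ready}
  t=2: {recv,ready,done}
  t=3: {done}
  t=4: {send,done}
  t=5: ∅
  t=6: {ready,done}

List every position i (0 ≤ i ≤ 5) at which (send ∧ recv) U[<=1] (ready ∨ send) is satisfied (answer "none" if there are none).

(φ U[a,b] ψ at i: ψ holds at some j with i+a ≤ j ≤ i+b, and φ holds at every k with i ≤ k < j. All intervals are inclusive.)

Evaluate at each i in [0,5]:
  i=0: ✗ (lhs fails at k=0 before rhs at j=1)
  i=1: ✓ (rhs at j=1)
  i=2: ✓ (rhs at j=2)
  i=3: ✗ (lhs fails at k=3 before rhs at j=4)
  i=4: ✓ (rhs at j=4)
  i=5: ✗ (lhs fails at k=5 before rhs at j=6)

1, 2, 4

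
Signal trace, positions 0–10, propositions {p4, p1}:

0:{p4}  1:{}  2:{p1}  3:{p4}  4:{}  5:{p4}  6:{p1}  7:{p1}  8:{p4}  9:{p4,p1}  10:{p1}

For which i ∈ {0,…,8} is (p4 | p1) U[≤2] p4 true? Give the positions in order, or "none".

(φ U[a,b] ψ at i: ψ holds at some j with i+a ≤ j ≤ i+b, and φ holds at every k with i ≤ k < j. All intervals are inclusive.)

0, 2, 3, 5, 6, 7, 8

Evaluate at each i in [0,8]:
  i=0: ✓ (rhs at j=0)
  i=1: ✗ (lhs fails at k=1 before rhs at j=3)
  i=2: ✓ (rhs at j=3; lhs holds on [2,2])
  i=3: ✓ (rhs at j=3)
  i=4: ✗ (lhs fails at k=4 before rhs at j=5)
  i=5: ✓ (rhs at j=5)
  i=6: ✓ (rhs at j=8; lhs holds on [6,7])
  i=7: ✓ (rhs at j=8; lhs holds on [7,7])
  i=8: ✓ (rhs at j=8)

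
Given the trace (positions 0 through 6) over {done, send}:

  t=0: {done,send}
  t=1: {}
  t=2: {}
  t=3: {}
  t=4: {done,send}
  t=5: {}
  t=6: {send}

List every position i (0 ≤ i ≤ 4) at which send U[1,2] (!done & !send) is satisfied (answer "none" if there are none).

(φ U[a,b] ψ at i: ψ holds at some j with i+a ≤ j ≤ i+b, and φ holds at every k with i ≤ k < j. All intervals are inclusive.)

Evaluate at each i in [0,4]:
  i=0: ✓ (rhs at j=1; lhs holds on [0,0])
  i=1: ✗ (lhs fails at k=1 before rhs at j=2)
  i=2: ✗ (lhs fails at k=2 before rhs at j=3)
  i=3: ✗ (lhs fails at k=3 before rhs at j=5)
  i=4: ✓ (rhs at j=5; lhs holds on [4,4])

0, 4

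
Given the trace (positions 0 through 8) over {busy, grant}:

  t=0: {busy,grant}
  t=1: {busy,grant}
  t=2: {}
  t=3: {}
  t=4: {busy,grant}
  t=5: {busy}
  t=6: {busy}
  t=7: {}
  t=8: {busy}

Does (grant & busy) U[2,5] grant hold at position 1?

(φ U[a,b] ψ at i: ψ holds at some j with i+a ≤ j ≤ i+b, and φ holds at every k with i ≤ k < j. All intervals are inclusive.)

No

Need some j in [3,6] with grant, and (grant & busy) at every k in [1,j-1].
  j=3: grant false.
  j=4: grant holds, but (grant & busy) fails at k=2 → not this j.
  j=5: grant false.
  j=6: grant false.
No j in the window works → until fails.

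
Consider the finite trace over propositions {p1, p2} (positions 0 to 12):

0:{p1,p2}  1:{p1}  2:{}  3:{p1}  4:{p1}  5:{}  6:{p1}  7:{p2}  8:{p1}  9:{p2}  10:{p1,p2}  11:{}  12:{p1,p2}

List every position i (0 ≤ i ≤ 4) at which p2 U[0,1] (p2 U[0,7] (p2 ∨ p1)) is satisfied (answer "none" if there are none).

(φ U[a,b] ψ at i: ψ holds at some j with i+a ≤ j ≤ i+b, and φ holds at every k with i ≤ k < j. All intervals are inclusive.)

Evaluate at each i in [0,4]:
  i=0: ✓ (rhs at j=0)
  i=1: ✓ (rhs at j=1)
  i=2: ✗ (lhs fails at k=2 before rhs at j=3)
  i=3: ✓ (rhs at j=3)
  i=4: ✓ (rhs at j=4)

0, 1, 3, 4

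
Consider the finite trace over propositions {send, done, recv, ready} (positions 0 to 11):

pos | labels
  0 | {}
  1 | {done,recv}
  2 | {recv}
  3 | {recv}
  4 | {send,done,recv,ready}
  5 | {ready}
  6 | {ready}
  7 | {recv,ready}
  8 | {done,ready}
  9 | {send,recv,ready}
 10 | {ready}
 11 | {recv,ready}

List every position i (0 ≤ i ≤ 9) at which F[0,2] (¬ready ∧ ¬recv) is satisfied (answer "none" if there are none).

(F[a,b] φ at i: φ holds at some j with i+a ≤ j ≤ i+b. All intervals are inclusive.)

0

Evaluate at each i in [0,9]:
  i=0: ✓ (witness j=0)
  i=1: ✗ (none in [1,3])
  i=2: ✗ (none in [2,4])
  i=3: ✗ (none in [3,5])
  i=4: ✗ (none in [4,6])
  i=5: ✗ (none in [5,7])
  i=6: ✗ (none in [6,8])
  i=7: ✗ (none in [7,9])
  i=8: ✗ (none in [8,10])
  i=9: ✗ (none in [9,11])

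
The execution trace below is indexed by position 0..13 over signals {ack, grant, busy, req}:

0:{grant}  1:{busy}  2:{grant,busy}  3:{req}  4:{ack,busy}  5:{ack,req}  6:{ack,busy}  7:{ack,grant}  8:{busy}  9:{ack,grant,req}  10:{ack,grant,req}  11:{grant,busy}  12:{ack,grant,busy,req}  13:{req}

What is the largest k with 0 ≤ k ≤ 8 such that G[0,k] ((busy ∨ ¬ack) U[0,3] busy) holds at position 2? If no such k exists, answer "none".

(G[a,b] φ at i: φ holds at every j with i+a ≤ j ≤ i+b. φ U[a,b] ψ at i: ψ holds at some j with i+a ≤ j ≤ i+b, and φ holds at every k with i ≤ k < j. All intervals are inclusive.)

((busy ∨ ¬ack) U[0,3] busy) must hold from j=2 onward; find where it first fails.
  j=2: holds
  j=3: holds
  j=4: holds
  j=5: fails
Holds on [2,4], so largest k = 2.

2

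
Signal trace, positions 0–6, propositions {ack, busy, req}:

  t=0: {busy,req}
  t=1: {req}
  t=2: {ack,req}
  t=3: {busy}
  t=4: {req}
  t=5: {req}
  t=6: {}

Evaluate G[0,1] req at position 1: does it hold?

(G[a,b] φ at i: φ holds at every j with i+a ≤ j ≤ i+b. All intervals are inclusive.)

Holds

Check req at every j in [1,2]:
  j=1: true
  j=2: true
All positions satisfy it → formula holds.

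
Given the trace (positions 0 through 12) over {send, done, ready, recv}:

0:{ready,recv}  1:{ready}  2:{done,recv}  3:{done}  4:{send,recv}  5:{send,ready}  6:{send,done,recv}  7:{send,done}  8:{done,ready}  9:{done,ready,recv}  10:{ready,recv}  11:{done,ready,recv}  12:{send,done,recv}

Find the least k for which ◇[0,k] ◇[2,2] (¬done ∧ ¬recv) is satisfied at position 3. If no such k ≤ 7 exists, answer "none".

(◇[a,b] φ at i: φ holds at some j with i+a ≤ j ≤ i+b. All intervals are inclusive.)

0

Scan j = 3,4,… for ◇[2,2] (¬done ∧ ¬recv):
  j=3: holds
First hit at j=3, so smallest k = 3-3 = 0.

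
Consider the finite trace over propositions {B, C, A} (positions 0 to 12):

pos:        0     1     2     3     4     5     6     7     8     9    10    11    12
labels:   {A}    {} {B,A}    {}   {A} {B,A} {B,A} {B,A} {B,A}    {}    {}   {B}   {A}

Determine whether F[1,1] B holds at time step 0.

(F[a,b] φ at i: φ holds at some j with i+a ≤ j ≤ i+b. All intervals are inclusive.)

Check B at each j in [1,1]:
  j=1: false
No position in the window satisfies it → formula fails.

Does not hold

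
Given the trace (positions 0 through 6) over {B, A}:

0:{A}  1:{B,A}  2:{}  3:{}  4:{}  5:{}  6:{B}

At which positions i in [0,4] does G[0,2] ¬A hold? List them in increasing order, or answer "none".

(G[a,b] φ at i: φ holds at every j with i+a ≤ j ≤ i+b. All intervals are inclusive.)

Evaluate at each i in [0,4]:
  i=0: ✗ (fails at j=0)
  i=1: ✗ (fails at j=1)
  i=2: ✓ (all of [2,4])
  i=3: ✓ (all of [3,5])
  i=4: ✓ (all of [4,6])

2, 3, 4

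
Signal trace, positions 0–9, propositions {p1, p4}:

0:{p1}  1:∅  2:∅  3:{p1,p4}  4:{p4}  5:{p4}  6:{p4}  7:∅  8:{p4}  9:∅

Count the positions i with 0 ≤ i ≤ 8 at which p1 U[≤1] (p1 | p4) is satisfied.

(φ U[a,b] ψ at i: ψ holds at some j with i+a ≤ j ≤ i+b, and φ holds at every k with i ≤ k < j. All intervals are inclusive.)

6

Evaluate at each i in [0,8]:
  i=0: ✓ (rhs at j=0)
  i=1: ✗ (no rhs in [1,2])
  i=2: ✗ (lhs fails at k=2 before rhs at j=3)
  i=3: ✓ (rhs at j=3)
  i=4: ✓ (rhs at j=4)
  i=5: ✓ (rhs at j=5)
  i=6: ✓ (rhs at j=6)
  i=7: ✗ (lhs fails at k=7 before rhs at j=8)
  i=8: ✓ (rhs at j=8)
Positions where it holds: {0, 3, 4, 5, 6, 8} → 6.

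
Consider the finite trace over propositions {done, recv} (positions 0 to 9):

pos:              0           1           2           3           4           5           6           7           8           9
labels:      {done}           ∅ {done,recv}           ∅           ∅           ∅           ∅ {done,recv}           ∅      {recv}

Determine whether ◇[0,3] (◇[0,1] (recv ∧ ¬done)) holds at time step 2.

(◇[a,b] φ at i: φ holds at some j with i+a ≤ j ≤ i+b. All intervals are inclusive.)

Check ◇[0,1] (recv ∧ ¬done) at each j in [2,5]:
  j=2: fails (none in [2,3])
  j=3: fails (none in [3,4])
  j=4: fails (none in [4,5])
  j=5: fails (none in [5,6])
No position in the window satisfies it → formula fails.

False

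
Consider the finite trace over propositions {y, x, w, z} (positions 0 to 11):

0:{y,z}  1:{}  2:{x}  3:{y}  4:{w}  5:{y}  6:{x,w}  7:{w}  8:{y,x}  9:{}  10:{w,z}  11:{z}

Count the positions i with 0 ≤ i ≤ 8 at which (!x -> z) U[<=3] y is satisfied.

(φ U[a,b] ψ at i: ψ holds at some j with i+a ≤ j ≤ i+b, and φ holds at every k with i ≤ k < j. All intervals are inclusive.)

Evaluate at each i in [0,8]:
  i=0: ✓ (rhs at j=0)
  i=1: ✗ (lhs fails at k=1 before rhs at j=3)
  i=2: ✓ (rhs at j=3; lhs holds on [2,2])
  i=3: ✓ (rhs at j=3)
  i=4: ✗ (lhs fails at k=4 before rhs at j=5)
  i=5: ✓ (rhs at j=5)
  i=6: ✗ (lhs fails at k=7 before rhs at j=8)
  i=7: ✗ (lhs fails at k=7 before rhs at j=8)
  i=8: ✓ (rhs at j=8)
Positions where it holds: {0, 2, 3, 5, 8} → 5.

5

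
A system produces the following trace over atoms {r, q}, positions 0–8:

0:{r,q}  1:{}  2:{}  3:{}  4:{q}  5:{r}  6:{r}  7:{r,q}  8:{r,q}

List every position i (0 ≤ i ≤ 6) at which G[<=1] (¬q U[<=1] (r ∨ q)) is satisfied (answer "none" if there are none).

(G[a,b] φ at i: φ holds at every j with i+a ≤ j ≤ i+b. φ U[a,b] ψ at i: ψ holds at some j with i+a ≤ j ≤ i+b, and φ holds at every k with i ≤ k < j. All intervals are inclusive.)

3, 4, 5, 6

Evaluate at each i in [0,6]:
  i=0: ✗ (fails at j=1)
  i=1: ✗ (fails at j=1)
  i=2: ✗ (fails at j=2)
  i=3: ✓ (all of [3,4])
  i=4: ✓ (all of [4,5])
  i=5: ✓ (all of [5,6])
  i=6: ✓ (all of [6,7])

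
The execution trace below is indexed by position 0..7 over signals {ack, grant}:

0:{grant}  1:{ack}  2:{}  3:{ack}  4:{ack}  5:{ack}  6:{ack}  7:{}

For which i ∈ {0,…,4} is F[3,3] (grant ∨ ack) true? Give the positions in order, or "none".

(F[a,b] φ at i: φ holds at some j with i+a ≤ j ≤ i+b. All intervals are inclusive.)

Evaluate at each i in [0,4]:
  i=0: ✓ (witness j=3)
  i=1: ✓ (witness j=4)
  i=2: ✓ (witness j=5)
  i=3: ✓ (witness j=6)
  i=4: ✗ (none in [7,7])

0, 1, 2, 3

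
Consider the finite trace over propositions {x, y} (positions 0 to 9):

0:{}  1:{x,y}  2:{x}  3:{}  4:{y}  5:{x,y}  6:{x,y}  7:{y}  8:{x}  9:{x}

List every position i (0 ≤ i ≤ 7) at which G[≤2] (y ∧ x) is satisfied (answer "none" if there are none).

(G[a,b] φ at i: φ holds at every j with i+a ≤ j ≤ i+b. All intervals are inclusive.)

Evaluate at each i in [0,7]:
  i=0: ✗ (fails at j=0)
  i=1: ✗ (fails at j=2)
  i=2: ✗ (fails at j=2)
  i=3: ✗ (fails at j=3)
  i=4: ✗ (fails at j=4)
  i=5: ✗ (fails at j=7)
  i=6: ✗ (fails at j=7)
  i=7: ✗ (fails at j=7)

none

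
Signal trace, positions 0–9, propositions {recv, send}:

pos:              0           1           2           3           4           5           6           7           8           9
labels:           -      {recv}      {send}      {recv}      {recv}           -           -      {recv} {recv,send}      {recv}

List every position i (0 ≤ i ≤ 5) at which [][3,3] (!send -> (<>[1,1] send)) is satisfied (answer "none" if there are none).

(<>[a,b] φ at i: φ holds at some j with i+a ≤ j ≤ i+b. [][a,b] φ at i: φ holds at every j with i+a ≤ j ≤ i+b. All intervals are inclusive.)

4, 5

Evaluate at each i in [0,5]:
  i=0: ✗ (fails at j=3)
  i=1: ✗ (fails at j=4)
  i=2: ✗ (fails at j=5)
  i=3: ✗ (fails at j=6)
  i=4: ✓ (all of [7,7])
  i=5: ✓ (all of [8,8])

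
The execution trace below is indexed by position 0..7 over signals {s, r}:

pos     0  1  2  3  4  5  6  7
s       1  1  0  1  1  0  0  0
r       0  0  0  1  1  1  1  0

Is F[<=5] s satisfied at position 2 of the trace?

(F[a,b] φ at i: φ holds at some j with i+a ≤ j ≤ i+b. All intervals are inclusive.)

Check s at each j in [2,7]:
  j=2: false
  j=3: true
  j=4: true
  j=5: false
  j=6: false
  j=7: false
Found at j=3 → formula holds.

True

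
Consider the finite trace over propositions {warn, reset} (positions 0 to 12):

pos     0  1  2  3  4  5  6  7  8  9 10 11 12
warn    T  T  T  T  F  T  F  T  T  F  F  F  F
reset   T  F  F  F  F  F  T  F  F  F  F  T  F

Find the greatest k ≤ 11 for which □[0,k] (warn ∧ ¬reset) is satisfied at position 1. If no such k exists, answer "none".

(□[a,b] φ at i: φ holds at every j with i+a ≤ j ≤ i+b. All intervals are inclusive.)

(warn ∧ ¬reset) must hold from j=1 onward; find where it first fails.
  j=1: holds
  j=2: holds
  j=3: holds
  j=4: fails
Holds on [1,3], so largest k = 2.

2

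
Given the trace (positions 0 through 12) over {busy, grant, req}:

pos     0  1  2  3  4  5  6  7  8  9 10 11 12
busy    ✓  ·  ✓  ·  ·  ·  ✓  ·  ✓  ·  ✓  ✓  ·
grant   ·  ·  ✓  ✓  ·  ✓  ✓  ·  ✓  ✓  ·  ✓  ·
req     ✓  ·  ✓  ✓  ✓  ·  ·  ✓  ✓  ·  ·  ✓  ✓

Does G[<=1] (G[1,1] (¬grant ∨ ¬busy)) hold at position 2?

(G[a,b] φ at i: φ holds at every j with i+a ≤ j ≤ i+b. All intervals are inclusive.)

Check G[1,1] (¬grant ∨ ¬busy) at every j in [2,3]:
  j=2: holds on [3,3]
  j=3: holds on [4,4]
All positions satisfy it → formula holds.

Holds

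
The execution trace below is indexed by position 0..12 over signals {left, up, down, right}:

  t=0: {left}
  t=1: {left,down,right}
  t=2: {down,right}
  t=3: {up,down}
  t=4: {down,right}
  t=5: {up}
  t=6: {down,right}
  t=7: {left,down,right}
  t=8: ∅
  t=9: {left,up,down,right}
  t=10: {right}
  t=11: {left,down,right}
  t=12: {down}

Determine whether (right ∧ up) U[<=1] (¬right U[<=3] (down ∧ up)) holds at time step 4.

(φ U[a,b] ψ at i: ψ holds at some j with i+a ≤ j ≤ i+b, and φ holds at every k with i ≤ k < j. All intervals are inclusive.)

False

Need some j in [4,5] with (¬right U[<=3] (down ∧ up)), and (right ∧ up) at every k in [4,j-1].
  j=4: (¬right U[<=3] (down ∧ up)) — fails.
  j=5: (¬right U[<=3] (down ∧ up)) — fails.
No j in the window works → until fails.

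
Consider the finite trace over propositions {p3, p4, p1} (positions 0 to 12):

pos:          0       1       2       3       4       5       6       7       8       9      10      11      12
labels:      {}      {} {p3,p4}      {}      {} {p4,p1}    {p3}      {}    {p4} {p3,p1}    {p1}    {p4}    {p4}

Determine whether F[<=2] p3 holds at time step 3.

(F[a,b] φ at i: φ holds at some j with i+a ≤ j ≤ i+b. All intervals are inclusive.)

Does not hold

Check p3 at each j in [3,5]:
  j=3: false
  j=4: false
  j=5: false
No position in the window satisfies it → formula fails.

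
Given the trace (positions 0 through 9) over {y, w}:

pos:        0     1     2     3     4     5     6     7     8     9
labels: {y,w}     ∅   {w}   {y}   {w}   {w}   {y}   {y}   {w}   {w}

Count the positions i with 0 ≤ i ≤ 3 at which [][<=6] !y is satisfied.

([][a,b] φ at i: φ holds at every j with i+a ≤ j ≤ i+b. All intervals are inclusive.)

0

Evaluate at each i in [0,3]:
  i=0: ✗ (fails at j=0)
  i=1: ✗ (fails at j=3)
  i=2: ✗ (fails at j=3)
  i=3: ✗ (fails at j=3)
Positions where it holds: {} → 0.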